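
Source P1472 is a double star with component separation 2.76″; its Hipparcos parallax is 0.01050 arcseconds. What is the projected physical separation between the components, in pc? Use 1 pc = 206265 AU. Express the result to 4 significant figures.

d = 1/p = 1/0.01050″ = 95.238 pc.
At distance d (pc), an angle of θ arcsec spans θ·d AU: s = 2.76 × 95.238 = 262.86 AU.
= 262.86 / 206265 = 0.0012744 pc.

0.001274 pc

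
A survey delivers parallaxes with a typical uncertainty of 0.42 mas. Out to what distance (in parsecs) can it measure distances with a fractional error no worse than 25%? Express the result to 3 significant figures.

σ_d/d = σ_p/p, so the condition is σ_p/p ≤ 0.25, i.e. p ≥ σ_p/0.25.
p_min = 0.42/0.25 = 1.68 mas = 0.00168 arcsec.
d_max = 1/p_min = 1/0.00168 = 595.24 pc.

595 pc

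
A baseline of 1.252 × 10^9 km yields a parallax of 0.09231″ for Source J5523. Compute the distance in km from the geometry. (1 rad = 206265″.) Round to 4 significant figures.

2.798 × 10^15 km

θ = 0.09231″ = 0.09231/206265 = 4.4753 × 10^-7 rad.
d = B/θ = (1.252 × 10^9) / (4.4753 × 10^-7) = 2.7976 × 10^15 km.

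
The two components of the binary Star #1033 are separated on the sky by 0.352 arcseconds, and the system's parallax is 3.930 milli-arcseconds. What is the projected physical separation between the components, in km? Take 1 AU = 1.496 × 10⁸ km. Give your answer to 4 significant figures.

1.340 × 10^10 km

d = 1/p = 1/0.003930″ = 254.45 pc.
At distance d (pc), an angle of θ arcsec spans θ·d AU: s = 0.352 × 254.45 = 89.566 AU.
= 89.566 × 1.496 × 10⁸ km = 1.3399 × 10^10 km.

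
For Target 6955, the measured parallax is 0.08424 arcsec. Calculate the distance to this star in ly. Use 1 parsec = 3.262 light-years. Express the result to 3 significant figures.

d = 1/p = 1/0.08424 = 11.871 pc.
In light-years: 11.871 × 3.262 = 38.723 ly.

38.7 ly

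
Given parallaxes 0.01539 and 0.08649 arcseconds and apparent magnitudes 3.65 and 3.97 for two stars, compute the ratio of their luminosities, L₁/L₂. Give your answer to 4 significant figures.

d₁ = 1/p₁ = 1/0.01539″ = 64.977 pc; d₂ = 1/p₂ = 1/0.08649″ = 11.562 pc.
M₁ = m₁ − 5 log₁₀ d₁ + 5 = 3.65 − 9.0638 + 5 = -0.4138.
M₂ = 3.97 − 5.3152 + 5 = 3.6548.
L₁/L₂ = 10^(0.4(M₂ − M₁)) = 10^(0.4 × 4.0686) = 10^1.62744 = 42.407.

L₁/L₂ = 42.41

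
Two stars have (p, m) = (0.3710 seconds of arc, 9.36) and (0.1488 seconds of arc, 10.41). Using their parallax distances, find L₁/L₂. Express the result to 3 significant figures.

d₁ = 1/p₁ = 1/0.3710″ = 2.6954 pc; d₂ = 1/p₂ = 1/0.1488″ = 6.7204 pc.
M₁ = m₁ − 5 log₁₀ d₁ + 5 = 9.36 − 2.1531 + 5 = 12.2069.
M₂ = 10.41 − 4.1370 + 5 = 11.2730.
L₁/L₂ = 10^(0.4(M₂ − M₁)) = 10^(0.4 × (-0.9339)) = 10^(-0.37356) = 0.4231.

L₁/L₂ = 0.423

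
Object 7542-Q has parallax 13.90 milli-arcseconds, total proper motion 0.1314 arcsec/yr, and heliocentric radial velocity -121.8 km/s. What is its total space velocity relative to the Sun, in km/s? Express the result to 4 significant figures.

d = 1/p = 1/0.01390″ = 71.942 pc.
v_t = 4.740 μ d = 4.740 × 0.1314 × 71.942 = 44.808 km/s.
v = √(v_r² + v_t²) = √((-121.8)² + 44.808²) = √16843 = 129.78 km/s.

129.8 km/s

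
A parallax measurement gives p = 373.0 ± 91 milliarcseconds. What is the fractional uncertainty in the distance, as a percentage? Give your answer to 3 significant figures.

24.4%

For d = 1/p, |σ_d/d| = |σ_p/p|.
σ_p/p = 91 / 373.0 = 0.24397 = 24.397%.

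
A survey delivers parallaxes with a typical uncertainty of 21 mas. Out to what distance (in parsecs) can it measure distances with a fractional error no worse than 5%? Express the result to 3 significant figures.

σ_d/d = σ_p/p, so the condition is σ_p/p ≤ 0.05, i.e. p ≥ σ_p/0.05.
p_min = 21/0.05 = 420 mas = 0.42 arcsec.
d_max = 1/p_min = 1/0.42 = 2.381 pc.

2.38 pc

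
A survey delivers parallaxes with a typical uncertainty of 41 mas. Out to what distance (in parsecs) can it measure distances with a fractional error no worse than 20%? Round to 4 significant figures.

σ_d/d = σ_p/p, so the condition is σ_p/p ≤ 0.20, i.e. p ≥ σ_p/0.20.
p_min = 41/0.20 = 205 mas = 0.205 arcsec.
d_max = 1/p_min = 1/0.205 = 4.878 pc.

4.878 pc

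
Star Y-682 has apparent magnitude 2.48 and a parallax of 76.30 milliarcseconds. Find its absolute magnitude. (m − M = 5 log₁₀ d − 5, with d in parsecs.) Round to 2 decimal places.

M = 1.89

d = 1/p = 1/0.07630″ = 13.106 pc.
m − M = 5 log₁₀(13.106) − 5 = 5.5874 − 5 = 0.5874.
M = m − (m − M) = 2.48 − 0.5874 = 1.89.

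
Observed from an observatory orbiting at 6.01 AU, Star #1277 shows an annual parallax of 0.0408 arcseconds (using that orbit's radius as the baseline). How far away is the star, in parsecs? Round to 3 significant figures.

With baseline B (in AU) and parallax p (in arcsec), d = B/p parsecs.
d = 6.01 / 0.0408 = 147.3 pc.

147 pc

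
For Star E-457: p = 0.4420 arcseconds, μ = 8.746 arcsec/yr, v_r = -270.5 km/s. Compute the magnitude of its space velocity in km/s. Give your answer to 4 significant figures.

286.3 km/s

d = 1/p = 1/0.4420″ = 2.2624 pc.
v_t = 4.740 μ d = 4.740 × 8.746 × 2.2624 = 93.79 km/s.
v = √(v_r² + v_t²) = √((-270.5)² + 93.79²) = √81966.8 = 286.3 km/s.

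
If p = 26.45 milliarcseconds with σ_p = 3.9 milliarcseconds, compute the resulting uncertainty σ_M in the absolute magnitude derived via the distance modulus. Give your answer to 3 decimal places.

M = m − 5 log₁₀ d + 5 = m + 5 log₁₀ p + 5, so ∂M/∂p = 5/(p ln 10).
σ_M = (5/ln 10) · (σ_p/p) = 2.1715 × 3.9/26.45 = 2.1715 × 0.14745 = 0.32019.

σ_M = 0.320 mag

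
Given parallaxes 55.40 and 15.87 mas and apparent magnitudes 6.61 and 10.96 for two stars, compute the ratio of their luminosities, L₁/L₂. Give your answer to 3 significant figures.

d₁ = 1/p₁ = 1/0.05540″ = 18.051 pc; d₂ = 1/p₂ = 1/0.01587″ = 63.012 pc.
M₁ = m₁ − 5 log₁₀ d₁ + 5 = 6.61 − 6.2825 + 5 = 5.3275.
M₂ = 10.96 − 8.9971 + 5 = 6.9629.
L₁/L₂ = 10^(0.4(M₂ − M₁)) = 10^(0.4 × 1.6354) = 10^0.65416 = 4.5098.

L₁/L₂ = 4.51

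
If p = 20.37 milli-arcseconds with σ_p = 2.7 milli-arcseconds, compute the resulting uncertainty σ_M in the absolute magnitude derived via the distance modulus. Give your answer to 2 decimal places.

M = m − 5 log₁₀ d + 5 = m + 5 log₁₀ p + 5, so ∂M/∂p = 5/(p ln 10).
σ_M = (5/ln 10) · (σ_p/p) = 2.1715 × 2.7/20.37 = 2.1715 × 0.13255 = 0.28783.

σ_M = 0.29 mag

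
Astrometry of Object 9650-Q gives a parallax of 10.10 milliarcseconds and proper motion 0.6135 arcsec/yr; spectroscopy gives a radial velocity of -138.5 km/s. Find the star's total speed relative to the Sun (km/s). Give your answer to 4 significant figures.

d = 1/p = 1/0.01010″ = 99.01 pc.
v_t = 4.740 μ d = 4.740 × 0.6135 × 99.01 = 287.92 km/s.
v = √(v_r² + v_t²) = √((-138.5)² + 287.92²) = √102080 = 319.5 km/s.

319.5 km/s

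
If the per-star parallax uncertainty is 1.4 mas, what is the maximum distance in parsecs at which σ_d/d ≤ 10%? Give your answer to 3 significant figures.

71.4 pc

σ_d/d = σ_p/p, so the condition is σ_p/p ≤ 0.10, i.e. p ≥ σ_p/0.10.
p_min = 1.4/0.10 = 14 mas = 0.014 arcsec.
d_max = 1/p_min = 1/0.014 = 71.429 pc.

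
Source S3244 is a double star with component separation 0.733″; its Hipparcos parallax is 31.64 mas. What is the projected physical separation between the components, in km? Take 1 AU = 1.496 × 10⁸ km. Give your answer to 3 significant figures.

d = 1/p = 1/0.03164″ = 31.606 pc.
At distance d (pc), an angle of θ arcsec spans θ·d AU: s = 0.733 × 31.606 = 23.167 AU.
= 23.167 × 1.496 × 10⁸ km = 3.4658 × 10^9 km.

3.47 × 10^9 km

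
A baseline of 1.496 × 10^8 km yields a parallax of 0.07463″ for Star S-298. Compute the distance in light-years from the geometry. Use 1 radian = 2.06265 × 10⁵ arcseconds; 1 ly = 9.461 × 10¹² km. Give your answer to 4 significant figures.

θ = 0.07463″ = 0.07463/206265 = 3.6182 × 10^-7 rad.
d = B/θ = (1.496 × 10^8) / (3.6182 × 10^-7) = 4.1347 × 10^14 km = (4.1347 × 10^14) / (9.461 × 10^12) ly = 43.703 ly.

43.70 ly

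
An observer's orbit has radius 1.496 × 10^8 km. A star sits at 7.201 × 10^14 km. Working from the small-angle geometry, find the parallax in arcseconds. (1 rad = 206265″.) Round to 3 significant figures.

θ ≈ B/d = (1.496 × 10^8) / (7.201 × 10^14) = 2.0775 × 10^-7 rad.
In arcseconds: 2.0775 × 10^-7 × 206265 = 0.042852″.

0.0429 arcsec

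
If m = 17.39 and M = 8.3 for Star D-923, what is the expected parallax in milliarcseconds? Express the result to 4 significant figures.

1.521 mas

m − M = 17.39 − 8.3 = 9.09.
d = 10^((m−M)/5 + 1) = 10^2.818 = 657.66 pc.
p = 1/d = 1/657.66 = 0.0015205 arcsec = 1.5205 mas.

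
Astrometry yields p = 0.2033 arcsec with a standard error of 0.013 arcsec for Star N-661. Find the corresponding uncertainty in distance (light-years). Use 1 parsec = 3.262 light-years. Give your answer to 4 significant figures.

1.026 ly

d = 1/p, so σ_d = σ_p / p².
σ_d = 0.0130 / (0.2033)² = 0.0130 / 0.041331 = 0.31453 pc = 0.31453 × 3.262 ly = 1.026 ly.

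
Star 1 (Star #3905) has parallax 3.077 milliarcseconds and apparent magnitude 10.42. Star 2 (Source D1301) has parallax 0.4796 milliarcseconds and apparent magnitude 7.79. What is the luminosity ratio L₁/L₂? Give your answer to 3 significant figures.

d₁ = 1/p₁ = 1/0.003077″ = 324.99 pc; d₂ = 1/p₂ = 1/0.0004796″ = 2085.1 pc.
M₁ = m₁ − 5 log₁₀ d₁ + 5 = 10.42 − 12.5593 + 5 = 2.8607.
M₂ = 7.79 − 16.5956 + 5 = -3.8056.
L₁/L₂ = 10^(0.4(M₂ − M₁)) = 10^(0.4 × (-6.6663)) = 10^(-2.66652) = 0.0021552.

L₁/L₂ = 0.00216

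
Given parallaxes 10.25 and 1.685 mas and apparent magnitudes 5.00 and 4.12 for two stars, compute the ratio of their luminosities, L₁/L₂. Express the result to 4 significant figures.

d₁ = 1/p₁ = 1/0.01025″ = 97.561 pc; d₂ = 1/p₂ = 1/0.001685″ = 593.47 pc.
M₁ = m₁ − 5 log₁₀ d₁ + 5 = 5.00 − 9.9464 + 5 = 0.0536.
M₂ = 4.12 − 13.8670 + 5 = -4.7470.
L₁/L₂ = 10^(0.4(M₂ − M₁)) = 10^(0.4 × (-4.8006)) = 10^(-1.92024) = 0.012016.

L₁/L₂ = 0.01202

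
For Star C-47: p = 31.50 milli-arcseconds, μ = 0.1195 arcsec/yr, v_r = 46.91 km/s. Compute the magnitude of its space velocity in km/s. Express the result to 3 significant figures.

d = 1/p = 1/0.03150″ = 31.746 pc.
v_t = 4.740 μ d = 4.740 × 0.1195 × 31.746 = 17.982 km/s.
v = √(v_r² + v_t²) = √(46.91² + 17.982²) = √2523.9 = 50.238 km/s.

50.2 km/s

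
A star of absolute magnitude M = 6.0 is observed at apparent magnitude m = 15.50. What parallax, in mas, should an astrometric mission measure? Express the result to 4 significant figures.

1.259 mas

m − M = 15.50 − 6.0 = 9.50.
d = 10^((m−M)/5 + 1) = 10^2.900 = 794.33 pc.
p = 1/d = 1/794.33 = 0.0012589 arcsec = 1.2589 mas.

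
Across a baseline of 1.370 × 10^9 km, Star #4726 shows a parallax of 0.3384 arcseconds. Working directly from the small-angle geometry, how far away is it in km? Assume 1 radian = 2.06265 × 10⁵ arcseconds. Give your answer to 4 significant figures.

8.351 × 10^14 km

θ = 0.3384″ = 0.3384/206265 = 1.6406 × 10^-6 rad.
d = B/θ = (1.370 × 10^9) / (1.6406 × 10^-6) = 8.3506 × 10^14 km.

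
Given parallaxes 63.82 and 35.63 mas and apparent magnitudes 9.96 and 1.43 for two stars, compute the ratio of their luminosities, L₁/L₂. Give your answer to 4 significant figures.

d₁ = 1/p₁ = 1/0.06382″ = 15.669 pc; d₂ = 1/p₂ = 1/0.03563″ = 28.066 pc.
M₁ = m₁ − 5 log₁₀ d₁ + 5 = 9.96 − 5.9752 + 5 = 8.9848.
M₂ = 1.43 − 7.2409 + 5 = -0.8109.
L₁/L₂ = 10^(0.4(M₂ − M₁)) = 10^(0.4 × (-9.7957)) = 10^(-3.91828) = 0.0001207.

L₁/L₂ = 0.0001207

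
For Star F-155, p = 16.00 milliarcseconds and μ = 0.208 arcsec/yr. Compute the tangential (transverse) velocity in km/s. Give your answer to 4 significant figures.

d = 1/p = 1/0.01600″ = 62.5 pc.
v_t = 4.74 × μ × d = 4.74 × 0.208 × 62.5 = 61.62 km/s.

61.62 km/s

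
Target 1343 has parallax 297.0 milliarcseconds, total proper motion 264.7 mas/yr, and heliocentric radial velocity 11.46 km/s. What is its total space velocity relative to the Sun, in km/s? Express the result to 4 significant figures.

d = 1/p = 1/0.2970″ = 3.367 pc.
μ = 264.7 mas/yr = 0.2647 ″/yr.
v_t = 4.740 μ d = 4.740 × 0.2647 × 3.367 = 4.2245 km/s.
v = √(v_r² + v_t²) = √(11.46² + 4.2245²) = √149.178 = 12.214 km/s.

12.21 km/s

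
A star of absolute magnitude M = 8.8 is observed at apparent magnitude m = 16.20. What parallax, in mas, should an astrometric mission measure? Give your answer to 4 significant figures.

3.311 mas

m − M = 16.20 − 8.8 = 7.40.
d = 10^((m−M)/5 + 1) = 10^2.480 = 302 pc.
p = 1/d = 1/302 = 0.0033113 arcsec = 3.3113 mas.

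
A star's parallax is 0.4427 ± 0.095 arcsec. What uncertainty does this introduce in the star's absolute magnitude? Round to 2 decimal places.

σ_M = 0.47 mag

M = m − 5 log₁₀ d + 5 = m + 5 log₁₀ p + 5, so ∂M/∂p = 5/(p ln 10).
σ_M = (5/ln 10) · (σ_p/p) = 2.1715 × 0.095/0.4427 = 2.1715 × 0.21459 = 0.46598.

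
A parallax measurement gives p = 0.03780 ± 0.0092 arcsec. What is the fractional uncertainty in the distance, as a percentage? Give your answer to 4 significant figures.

For d = 1/p, |σ_d/d| = |σ_p/p|.
σ_p/p = 0.0092 / 0.03780 = 0.24339 = 24.339%.

24.34%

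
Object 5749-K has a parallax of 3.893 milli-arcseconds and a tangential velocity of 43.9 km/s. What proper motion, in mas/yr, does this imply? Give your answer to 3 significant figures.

d = 1/p = 1/0.003893″ = 256.87 pc.
μ = v_t / (4.74 d) = 43.9 / (4.74 × 256.87) = 43.9 / 1217.6 = 0.036055 ″/yr = 36.055 mas/yr.

36.1 mas/yr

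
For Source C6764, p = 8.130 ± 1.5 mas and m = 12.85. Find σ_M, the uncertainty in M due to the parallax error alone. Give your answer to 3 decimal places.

M = m − 5 log₁₀ d + 5 = m + 5 log₁₀ p + 5, so ∂M/∂p = 5/(p ln 10).
σ_M = (5/ln 10) · (σ_p/p) = 2.1715 × 1.5/8.130 = 2.1715 × 0.1845 = 0.40064.

σ_M = 0.401 mag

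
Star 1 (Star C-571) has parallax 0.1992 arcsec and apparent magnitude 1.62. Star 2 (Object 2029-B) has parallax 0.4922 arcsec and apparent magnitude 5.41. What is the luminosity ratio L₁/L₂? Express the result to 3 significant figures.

L₁/L₂ = 200

d₁ = 1/p₁ = 1/0.1992″ = 5.0201 pc; d₂ = 1/p₂ = 1/0.4922″ = 2.0317 pc.
M₁ = m₁ − 5 log₁₀ d₁ + 5 = 1.62 − 3.5036 + 5 = 3.1164.
M₂ = 5.41 − 1.5393 + 5 = 8.8707.
L₁/L₂ = 10^(0.4(M₂ − M₁)) = 10^(0.4 × 5.7543) = 10^2.30172 = 200.32.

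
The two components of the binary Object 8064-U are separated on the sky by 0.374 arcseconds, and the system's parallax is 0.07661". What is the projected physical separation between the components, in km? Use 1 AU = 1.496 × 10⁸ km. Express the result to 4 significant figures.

d = 1/p = 1/0.07661″ = 13.053 pc.
At distance d (pc), an angle of θ arcsec spans θ·d AU: s = 0.374 × 13.053 = 4.8818 AU.
= 4.8818 × 1.496 × 10⁸ km = 7.3032 × 10^8 km.

7.303 × 10^8 km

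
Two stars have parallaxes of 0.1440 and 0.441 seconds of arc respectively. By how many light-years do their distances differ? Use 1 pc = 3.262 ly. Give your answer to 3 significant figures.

d_A = 1/0.1440″ = 6.9444 pc; d_B = 1/0.4410″ = 2.2676 pc.
|d_B − d_A| = |2.2676 − 6.9444| = 4.6768 pc = 4.6768 × 3.262 ly = 15.256 ly.

15.3 ly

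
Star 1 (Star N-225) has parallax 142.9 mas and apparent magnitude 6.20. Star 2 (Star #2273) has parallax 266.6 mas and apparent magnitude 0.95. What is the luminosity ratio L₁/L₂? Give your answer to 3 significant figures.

d₁ = 1/p₁ = 1/0.1429″ = 6.9979 pc; d₂ = 1/p₂ = 1/0.2666″ = 3.7509 pc.
M₁ = m₁ − 5 log₁₀ d₁ + 5 = 6.20 − 4.2248 + 5 = 6.9752.
M₂ = 0.95 − 2.8707 + 5 = 3.0793.
L₁/L₂ = 10^(0.4(M₂ − M₁)) = 10^(0.4 × (-3.8959)) = 10^(-1.55836) = 0.027646.

L₁/L₂ = 0.0276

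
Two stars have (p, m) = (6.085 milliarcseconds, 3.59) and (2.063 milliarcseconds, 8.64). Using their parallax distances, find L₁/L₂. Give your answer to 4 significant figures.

d₁ = 1/p₁ = 1/0.006085″ = 164.34 pc; d₂ = 1/p₂ = 1/0.002063″ = 484.73 pc.
M₁ = m₁ − 5 log₁₀ d₁ + 5 = 3.59 − 11.0787 + 5 = -2.4887.
M₂ = 8.64 − 13.4275 + 5 = 0.2125.
L₁/L₂ = 10^(0.4(M₂ − M₁)) = 10^(0.4 × 2.7012) = 10^1.08048 = 12.036.

L₁/L₂ = 12.04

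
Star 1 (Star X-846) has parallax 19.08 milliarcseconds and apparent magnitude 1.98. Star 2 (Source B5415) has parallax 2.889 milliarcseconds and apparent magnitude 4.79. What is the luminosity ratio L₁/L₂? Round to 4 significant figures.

d₁ = 1/p₁ = 1/0.01908″ = 52.411 pc; d₂ = 1/p₂ = 1/0.002889″ = 346.14 pc.
M₁ = m₁ − 5 log₁₀ d₁ + 5 = 1.98 − 8.5971 + 5 = -1.6171.
M₂ = 4.79 − 12.6963 + 5 = -2.9063.
L₁/L₂ = 10^(0.4(M₂ − M₁)) = 10^(0.4 × (-1.2892)) = 10^(-0.51568) = 0.30501.

L₁/L₂ = 0.3050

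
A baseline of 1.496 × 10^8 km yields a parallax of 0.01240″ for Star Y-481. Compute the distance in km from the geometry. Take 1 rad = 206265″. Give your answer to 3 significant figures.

θ = 0.01240″ = 0.01240/206265 = 6.0117 × 10^-8 rad.
d = B/θ = (1.496 × 10^8) / (6.0117 × 10^-8) = 2.4885 × 10^15 km.

2.49 × 10^15 km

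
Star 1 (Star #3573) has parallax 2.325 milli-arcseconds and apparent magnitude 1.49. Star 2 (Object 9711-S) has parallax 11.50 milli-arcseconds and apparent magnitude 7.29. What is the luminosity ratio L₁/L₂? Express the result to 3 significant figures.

L₁/L₂ = 5110

d₁ = 1/p₁ = 1/0.002325″ = 430.11 pc; d₂ = 1/p₂ = 1/0.01150″ = 86.957 pc.
M₁ = m₁ − 5 log₁₀ d₁ + 5 = 1.49 − 13.1679 + 5 = -6.6779.
M₂ = 7.29 − 9.6965 + 5 = 2.5935.
L₁/L₂ = 10^(0.4(M₂ − M₁)) = 10^(0.4 × 9.2714) = 10^3.70856 = 5111.6.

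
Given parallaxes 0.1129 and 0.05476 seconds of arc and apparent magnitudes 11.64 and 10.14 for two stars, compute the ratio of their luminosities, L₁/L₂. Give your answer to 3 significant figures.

L₁/L₂ = 0.0591

d₁ = 1/p₁ = 1/0.1129″ = 8.8574 pc; d₂ = 1/p₂ = 1/0.05476″ = 18.262 pc.
M₁ = m₁ − 5 log₁₀ d₁ + 5 = 11.64 − 4.7365 + 5 = 11.9035.
M₂ = 10.14 − 6.3077 + 5 = 8.8323.
L₁/L₂ = 10^(0.4(M₂ − M₁)) = 10^(0.4 × (-3.0712)) = 10^(-1.22848) = 0.059091.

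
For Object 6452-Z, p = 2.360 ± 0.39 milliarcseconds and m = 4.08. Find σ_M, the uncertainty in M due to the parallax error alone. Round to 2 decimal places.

M = m − 5 log₁₀ d + 5 = m + 5 log₁₀ p + 5, so ∂M/∂p = 5/(p ln 10).
σ_M = (5/ln 10) · (σ_p/p) = 2.1715 × 0.39/2.360 = 2.1715 × 0.16525 = 0.35884.

σ_M = 0.36 mag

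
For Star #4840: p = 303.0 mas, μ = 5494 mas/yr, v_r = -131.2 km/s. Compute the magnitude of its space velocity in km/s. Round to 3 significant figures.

d = 1/p = 1/0.3030″ = 3.3003 pc.
μ = 5494 mas/yr = 5.494 ″/yr.
v_t = 4.740 μ d = 4.740 × 5.494 × 3.3003 = 85.945 km/s.
v = √(v_r² + v_t²) = √((-131.2)² + 85.945²) = √24600 = 156.84 km/s.

157 km/s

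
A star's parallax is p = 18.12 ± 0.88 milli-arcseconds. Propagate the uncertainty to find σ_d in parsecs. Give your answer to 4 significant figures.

d = 1/p, so σ_d = σ_p / p².
σ_d = 0.000880 / (0.01812)² = 0.000880 / 0.00032833 = 2.6802 pc.

2.680 pc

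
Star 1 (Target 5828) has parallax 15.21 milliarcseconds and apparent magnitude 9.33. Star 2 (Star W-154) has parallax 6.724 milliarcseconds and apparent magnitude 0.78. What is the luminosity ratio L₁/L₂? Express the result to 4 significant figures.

d₁ = 1/p₁ = 1/0.01521″ = 65.746 pc; d₂ = 1/p₂ = 1/0.006724″ = 148.72 pc.
M₁ = m₁ − 5 log₁₀ d₁ + 5 = 9.33 − 9.0893 + 5 = 5.2407.
M₂ = 0.78 − 10.8618 + 5 = -5.0818.
L₁/L₂ = 10^(0.4(M₂ − M₁)) = 10^(0.4 × (-10.3225)) = 10^(-4.12900) = 0.000074302.

L₁/L₂ = 7.430 × 10^-5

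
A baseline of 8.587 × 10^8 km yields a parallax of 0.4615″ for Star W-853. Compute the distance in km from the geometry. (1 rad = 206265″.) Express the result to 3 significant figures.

θ = 0.4615″ = 0.4615/206265 = 2.2374 × 10^-6 rad.
d = B/θ = (8.587 × 10^8) / (2.2374 × 10^-6) = 3.8379 × 10^14 km.

3.84 × 10^14 km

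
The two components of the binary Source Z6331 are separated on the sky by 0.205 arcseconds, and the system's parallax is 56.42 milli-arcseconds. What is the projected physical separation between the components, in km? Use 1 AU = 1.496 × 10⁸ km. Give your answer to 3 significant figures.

d = 1/p = 1/0.05642″ = 17.724 pc.
At distance d (pc), an angle of θ arcsec spans θ·d AU: s = 0.205 × 17.724 = 3.6334 AU.
= 3.6334 × 1.496 × 10⁸ km = 5.4356 × 10^8 km.

5.44 × 10^8 km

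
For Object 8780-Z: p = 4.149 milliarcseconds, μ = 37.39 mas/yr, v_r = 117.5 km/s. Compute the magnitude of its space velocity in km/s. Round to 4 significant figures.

d = 1/p = 1/0.004149″ = 241.02 pc.
μ = 37.39 mas/yr = 0.03739 ″/yr.
v_t = 4.740 μ d = 4.740 × 0.03739 × 241.02 = 42.716 km/s.
v = √(v_r² + v_t²) = √(117.5² + 42.716²) = √15630.9 = 125.02 km/s.

125.0 km/s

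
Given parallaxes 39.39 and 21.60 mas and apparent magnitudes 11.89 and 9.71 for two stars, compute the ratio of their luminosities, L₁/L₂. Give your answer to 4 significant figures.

L₁/L₂ = 0.04038

d₁ = 1/p₁ = 1/0.03939″ = 25.387 pc; d₂ = 1/p₂ = 1/0.02160″ = 46.296 pc.
M₁ = m₁ − 5 log₁₀ d₁ + 5 = 11.89 − 7.0231 + 5 = 9.8669.
M₂ = 9.71 − 8.3277 + 5 = 6.3823.
L₁/L₂ = 10^(0.4(M₂ − M₁)) = 10^(0.4 × (-3.4846)) = 10^(-1.39384) = 0.040379.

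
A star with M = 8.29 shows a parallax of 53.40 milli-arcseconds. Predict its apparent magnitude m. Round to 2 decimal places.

m = 9.65

d = 1/p = 1/0.05340″ = 18.727 pc.
m − M = 5 log₁₀ d − 5 = 5 log₁₀(18.727) − 5 = 6.3623 − 5 = 1.3623.
m = M + (m − M) = 8.29 + 1.3623 = 9.65.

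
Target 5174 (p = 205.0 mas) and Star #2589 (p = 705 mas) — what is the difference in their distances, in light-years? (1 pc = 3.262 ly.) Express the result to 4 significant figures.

d_A = 1/0.2050″ = 4.878 pc; d_B = 1/0.7050″ = 1.4184 pc.
|d_B − d_A| = |1.4184 − 4.878| = 3.4596 pc = 3.4596 × 3.262 ly = 11.285 ly.

11.29 ly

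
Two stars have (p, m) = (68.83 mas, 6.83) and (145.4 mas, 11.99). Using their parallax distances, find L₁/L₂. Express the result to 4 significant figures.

L₁/L₂ = 517.1

d₁ = 1/p₁ = 1/0.06883″ = 14.529 pc; d₂ = 1/p₂ = 1/0.1454″ = 6.8776 pc.
M₁ = m₁ − 5 log₁₀ d₁ + 5 = 6.83 − 5.8112 + 5 = 6.0188.
M₂ = 11.99 − 4.1872 + 5 = 12.8028.
L₁/L₂ = 10^(0.4(M₂ − M₁)) = 10^(0.4 × 6.7840) = 10^2.71360 = 517.13.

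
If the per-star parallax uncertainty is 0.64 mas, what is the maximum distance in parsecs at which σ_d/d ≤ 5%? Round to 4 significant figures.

78.13 pc

σ_d/d = σ_p/p, so the condition is σ_p/p ≤ 0.05, i.e. p ≥ σ_p/0.05.
p_min = 0.64/0.05 = 12.8 mas = 0.0128 arcsec.
d_max = 1/p_min = 1/0.0128 = 78.125 pc.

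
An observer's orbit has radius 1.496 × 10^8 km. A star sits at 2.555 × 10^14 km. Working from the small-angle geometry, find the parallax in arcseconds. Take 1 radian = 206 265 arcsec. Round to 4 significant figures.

0.1208 arcsec

θ ≈ B/d = (1.496 × 10^8) / (2.555 × 10^14) = 5.8552 × 10^-7 rad.
In arcseconds: 5.8552 × 10^-7 × 206265 = 0.12077″.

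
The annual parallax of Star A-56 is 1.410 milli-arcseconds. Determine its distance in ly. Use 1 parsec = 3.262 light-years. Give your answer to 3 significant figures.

2310 ly

p = 1.410 milli-arcseconds = 0.001410 arcsec.
d = 1/p = 1/0.001410 = 709.22 pc.
In light-years: 709.22 × 3.262 = 2313.5 ly.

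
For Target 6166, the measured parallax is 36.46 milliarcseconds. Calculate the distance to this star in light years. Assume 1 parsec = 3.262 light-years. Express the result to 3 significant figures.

p = 36.46 milliarcseconds = 0.03646 arcsec.
d = 1/p = 1/0.03646 = 27.427 pc.
In light-years: 27.427 × 3.262 = 89.467 ly.

89.5 light years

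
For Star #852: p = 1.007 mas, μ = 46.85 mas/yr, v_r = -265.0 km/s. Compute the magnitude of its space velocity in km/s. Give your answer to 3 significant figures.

345 km/s

d = 1/p = 1/0.001007″ = 993.05 pc.
μ = 46.85 mas/yr = 0.04685 ″/yr.
v_t = 4.740 μ d = 4.740 × 0.04685 × 993.05 = 220.53 km/s.
v = √(v_r² + v_t²) = √((-265.0)² + 220.53²) = √118858 = 344.76 km/s.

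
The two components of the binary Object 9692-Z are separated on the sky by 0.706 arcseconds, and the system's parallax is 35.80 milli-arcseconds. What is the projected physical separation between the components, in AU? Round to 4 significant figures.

d = 1/p = 1/0.03580″ = 27.933 pc.
At distance d (pc), an angle of θ arcsec spans θ·d AU: s = 0.706 × 27.933 = 19.721 AU.

19.72 AU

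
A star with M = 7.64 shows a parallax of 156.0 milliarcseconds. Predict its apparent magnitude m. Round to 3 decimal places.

m = 6.674

d = 1/p = 1/0.1560″ = 6.4103 pc.
m − M = 5 log₁₀ d − 5 = 5 log₁₀(6.4103) − 5 = 4.0344 − 5 = -0.9656.
m = M + (m − M) = 7.64 + (-0.9656) = 6.674.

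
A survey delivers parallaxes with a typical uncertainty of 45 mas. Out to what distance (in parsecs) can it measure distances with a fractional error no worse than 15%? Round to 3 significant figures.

σ_d/d = σ_p/p, so the condition is σ_p/p ≤ 0.15, i.e. p ≥ σ_p/0.15.
p_min = 45/0.15 = 300 mas = 0.3 arcsec.
d_max = 1/p_min = 1/0.3 = 3.3333 pc.

3.33 pc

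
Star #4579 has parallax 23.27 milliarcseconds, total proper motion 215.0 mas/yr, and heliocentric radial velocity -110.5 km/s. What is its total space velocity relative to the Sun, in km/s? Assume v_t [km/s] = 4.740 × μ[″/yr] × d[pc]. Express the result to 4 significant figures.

d = 1/p = 1/0.02327″ = 42.974 pc.
μ = 215.0 mas/yr = 0.2150 ″/yr.
v_t = 4.740 μ d = 4.740 × 0.2150 × 42.974 = 43.795 km/s.
v = √(v_r² + v_t²) = √((-110.5)² + 43.795²) = √14128.3 = 118.86 km/s.

118.9 km/s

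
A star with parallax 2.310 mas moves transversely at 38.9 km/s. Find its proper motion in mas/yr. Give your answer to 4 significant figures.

18.96 mas/yr

d = 1/p = 1/0.002310″ = 432.9 pc.
μ = v_t / (4.74 d) = 38.9 / (4.74 × 432.9) = 38.9 / 2051.9 = 0.018958 ″/yr = 18.958 mas/yr.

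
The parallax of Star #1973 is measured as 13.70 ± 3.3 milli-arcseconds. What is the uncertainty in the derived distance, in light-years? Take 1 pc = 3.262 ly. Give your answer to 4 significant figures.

57.35 ly

d = 1/p, so σ_d = σ_p / p².
σ_d = 0.00330 / (0.01370)² = 0.00330 / 0.00018769 = 17.582 pc = 17.582 × 3.262 ly = 57.352 ly.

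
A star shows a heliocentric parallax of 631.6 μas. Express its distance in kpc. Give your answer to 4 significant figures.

1.583 kpc

p = 631.6 μas = 0.0006316 arcsec.
d = 1/p = 1/0.0006316 = 1583.3 pc.
= 1.5833 kpc.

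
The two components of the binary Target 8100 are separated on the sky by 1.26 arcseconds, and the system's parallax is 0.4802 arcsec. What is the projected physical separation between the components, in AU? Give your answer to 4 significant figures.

2.624 AU

d = 1/p = 1/0.4802″ = 2.0825 pc.
At distance d (pc), an angle of θ arcsec spans θ·d AU: s = 1.26 × 2.0825 = 2.624 AU.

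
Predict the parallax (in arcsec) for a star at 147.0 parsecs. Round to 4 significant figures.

0.006803 arcsec

p = 1/d = 1/147 = 0.0068027 arcsec.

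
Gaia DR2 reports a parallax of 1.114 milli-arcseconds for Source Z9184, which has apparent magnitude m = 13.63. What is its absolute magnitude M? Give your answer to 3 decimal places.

d = 1/p = 1/0.001114″ = 897.67 pc.
m − M = 5 log₁₀(897.67) − 5 = 14.7656 − 5 = 9.7656.
M = m − (m − M) = 13.63 − 9.7656 = 3.864.

M = 3.864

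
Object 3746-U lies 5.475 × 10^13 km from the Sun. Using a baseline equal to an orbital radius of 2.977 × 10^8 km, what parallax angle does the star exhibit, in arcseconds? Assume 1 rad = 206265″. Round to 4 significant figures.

θ ≈ B/d = (2.977 × 10^8) / (5.475 × 10^13) = 5.4374 × 10^-6 rad.
In arcseconds: 5.4374 × 10^-6 × 206265 = 1.1215″.

1.122 arcsec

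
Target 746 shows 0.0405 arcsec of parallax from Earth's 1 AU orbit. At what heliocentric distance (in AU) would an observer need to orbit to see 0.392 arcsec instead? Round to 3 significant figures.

9.68 AU

Parallax scales linearly with baseline: p ∝ B, so B = p_target / p_Earth × 1 AU.
B = 0.392 / 0.0405 = 9.679 AU.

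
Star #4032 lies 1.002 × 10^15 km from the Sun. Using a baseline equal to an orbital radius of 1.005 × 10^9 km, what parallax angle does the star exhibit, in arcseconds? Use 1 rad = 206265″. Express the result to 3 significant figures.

0.207 arcsec

θ ≈ B/d = (1.005 × 10^9) / (1.002 × 10^15) = 1.0030 × 10^-6 rad.
In arcseconds: 1.0030 × 10^-6 × 206265 = 0.20688″.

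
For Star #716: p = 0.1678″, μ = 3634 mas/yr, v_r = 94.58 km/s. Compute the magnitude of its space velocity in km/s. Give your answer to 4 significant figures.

139.6 km/s

d = 1/p = 1/0.1678″ = 5.9595 pc.
μ = 3634 mas/yr = 3.634 ″/yr.
v_t = 4.740 μ d = 4.740 × 3.634 × 5.9595 = 102.65 km/s.
v = √(v_r² + v_t²) = √(94.58² + 102.65²) = √19482.4 = 139.58 km/s.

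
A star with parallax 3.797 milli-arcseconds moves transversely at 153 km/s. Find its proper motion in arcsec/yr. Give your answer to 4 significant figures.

d = 1/p = 1/0.003797″ = 263.37 pc.
μ = v_t / (4.74 d) = 153 / (4.74 × 263.37) = 153 / 1248.4 = 0.12256 ″/yr.

0.1226 arcsec/yr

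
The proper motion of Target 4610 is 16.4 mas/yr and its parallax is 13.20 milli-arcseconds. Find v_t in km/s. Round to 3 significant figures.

5.89 km/s

d = 1/p = 1/0.01320″ = 75.758 pc.
μ = 16.4 mas/yr = 0.0164 ″/yr.
v_t = 4.74 × μ × d = 4.74 × 0.0164 × 75.758 = 5.8891 km/s.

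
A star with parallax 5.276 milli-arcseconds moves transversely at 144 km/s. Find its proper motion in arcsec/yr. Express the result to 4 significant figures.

d = 1/p = 1/0.005276″ = 189.54 pc.
μ = v_t / (4.74 d) = 144 / (4.74 × 189.54) = 144 / 898.42 = 0.16028 ″/yr.

0.1603 arcsec/yr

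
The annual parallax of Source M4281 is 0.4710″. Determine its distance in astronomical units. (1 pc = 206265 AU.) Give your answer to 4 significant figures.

d = 1/p = 1/0.4710 = 2.1231 pc.
In AU: 2.1231 × 206265 = 4.3792 × 10^5 AU.

437900 AU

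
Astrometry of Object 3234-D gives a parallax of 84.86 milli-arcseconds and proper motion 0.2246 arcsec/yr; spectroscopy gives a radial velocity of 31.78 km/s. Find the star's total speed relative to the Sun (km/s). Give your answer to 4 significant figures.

d = 1/p = 1/0.08486″ = 11.784 pc.
v_t = 4.740 μ d = 4.740 × 0.2246 × 11.784 = 12.545 km/s.
v = √(v_r² + v_t²) = √(31.78² + 12.545²) = √1167.35 = 34.167 km/s.

34.17 km/s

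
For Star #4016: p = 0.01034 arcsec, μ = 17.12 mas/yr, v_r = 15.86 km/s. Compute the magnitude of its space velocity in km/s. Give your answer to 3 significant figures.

17.7 km/s

d = 1/p = 1/0.01034″ = 96.712 pc.
μ = 17.12 mas/yr = 0.01712 ″/yr.
v_t = 4.740 μ d = 4.740 × 0.01712 × 96.712 = 7.8481 km/s.
v = √(v_r² + v_t²) = √(15.86² + 7.8481²) = √313.132 = 17.696 km/s.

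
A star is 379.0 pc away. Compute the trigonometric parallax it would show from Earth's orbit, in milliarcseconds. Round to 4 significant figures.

p = 1/d = 1/379 = 0.0026385 arcsec.
= 0.0026385 × 1000 = 2.6385 mas.

2.639 mas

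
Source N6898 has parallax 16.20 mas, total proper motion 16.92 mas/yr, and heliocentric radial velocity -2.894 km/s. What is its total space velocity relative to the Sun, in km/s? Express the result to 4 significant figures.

d = 1/p = 1/0.01620″ = 61.728 pc.
μ = 16.92 mas/yr = 0.01692 ″/yr.
v_t = 4.740 μ d = 4.740 × 0.01692 × 61.728 = 4.9506 km/s.
v = √(v_r² + v_t²) = √((-2.894)² + 4.9506²) = √32.8837 = 5.7344 km/s.

5.734 km/s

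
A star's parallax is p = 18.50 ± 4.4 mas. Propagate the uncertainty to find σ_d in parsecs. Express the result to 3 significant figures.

d = 1/p, so σ_d = σ_p / p².
σ_d = 0.00440 / (0.01850)² = 0.00440 / 0.00034225 = 12.856 pc.

12.9 pc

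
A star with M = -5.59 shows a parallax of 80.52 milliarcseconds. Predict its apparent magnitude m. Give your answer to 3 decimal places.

m = -5.120

d = 1/p = 1/0.08052″ = 12.419 pc.
m − M = 5 log₁₀ d − 5 = 5 log₁₀(12.419) − 5 = 5.4704 − 5 = 0.4704.
m = M + (m − M) = -5.59 + 0.4704 = -5.120.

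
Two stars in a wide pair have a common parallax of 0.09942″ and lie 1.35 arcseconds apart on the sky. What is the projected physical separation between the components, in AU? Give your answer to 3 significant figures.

13.6 AU

d = 1/p = 1/0.09942″ = 10.058 pc.
At distance d (pc), an angle of θ arcsec spans θ·d AU: s = 1.35 × 10.058 = 13.578 AU.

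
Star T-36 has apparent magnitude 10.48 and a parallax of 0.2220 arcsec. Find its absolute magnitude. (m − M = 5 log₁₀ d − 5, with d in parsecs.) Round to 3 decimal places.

d = 1/p = 1/0.2220″ = 4.5045 pc.
m − M = 5 log₁₀(4.5045) − 5 = 3.2682 − 5 = -1.7318.
M = m − (m − M) = 10.48 − (-1.7318) = 12.212.

M = 12.212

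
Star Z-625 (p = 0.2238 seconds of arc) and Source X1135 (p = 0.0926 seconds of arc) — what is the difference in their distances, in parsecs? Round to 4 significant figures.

d_A = 1/0.2238″ = 4.4683 pc; d_B = 1/0.09260″ = 10.799 pc.
|d_B − d_A| = |10.799 − 4.4683| = 6.3307 pc.

6.331 pc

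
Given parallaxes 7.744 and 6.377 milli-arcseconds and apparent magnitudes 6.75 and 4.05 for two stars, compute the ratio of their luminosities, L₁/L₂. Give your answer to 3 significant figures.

L₁/L₂ = 0.0564

d₁ = 1/p₁ = 1/0.007744″ = 129.13 pc; d₂ = 1/p₂ = 1/0.006377″ = 156.81 pc.
M₁ = m₁ − 5 log₁₀ d₁ + 5 = 6.75 − 10.5551 + 5 = 1.1949.
M₂ = 4.05 − 10.9769 + 5 = -1.9269.
L₁/L₂ = 10^(0.4(M₂ − M₁)) = 10^(0.4 × (-3.1218)) = 10^(-1.24872) = 0.0564.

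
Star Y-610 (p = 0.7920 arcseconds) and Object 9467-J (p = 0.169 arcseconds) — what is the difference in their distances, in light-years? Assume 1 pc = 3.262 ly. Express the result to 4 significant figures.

d_A = 1/0.7920″ = 1.2626 pc; d_B = 1/0.1690″ = 5.9172 pc.
|d_B − d_A| = |5.9172 − 1.2626| = 4.6546 pc = 4.6546 × 3.262 ly = 15.183 ly.

15.18 ly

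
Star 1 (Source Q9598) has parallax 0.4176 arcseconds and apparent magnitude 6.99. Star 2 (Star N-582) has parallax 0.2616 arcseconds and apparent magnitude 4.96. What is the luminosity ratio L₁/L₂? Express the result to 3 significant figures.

L₁/L₂ = 0.0605

d₁ = 1/p₁ = 1/0.4176″ = 2.3946 pc; d₂ = 1/p₂ = 1/0.2616″ = 3.8226 pc.
M₁ = m₁ − 5 log₁₀ d₁ + 5 = 6.99 − 1.8962 + 5 = 10.0938.
M₂ = 4.96 − 2.9118 + 5 = 7.0482.
L₁/L₂ = 10^(0.4(M₂ − M₁)) = 10^(0.4 × (-3.0456)) = 10^(-1.21824) = 0.060501.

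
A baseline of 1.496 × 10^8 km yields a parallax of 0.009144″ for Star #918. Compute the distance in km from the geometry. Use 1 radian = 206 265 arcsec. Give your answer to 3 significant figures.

θ = 0.009144″ = 0.009144/206265 = 4.4331 × 10^-8 rad.
d = B/θ = (1.496 × 10^8) / (4.4331 × 10^-8) = 3.3746 × 10^15 km.

3.37 × 10^15 km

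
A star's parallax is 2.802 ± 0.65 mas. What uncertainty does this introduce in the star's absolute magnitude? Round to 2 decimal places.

M = m − 5 log₁₀ d + 5 = m + 5 log₁₀ p + 5, so ∂M/∂p = 5/(p ln 10).
σ_M = (5/ln 10) · (σ_p/p) = 2.1715 × 0.65/2.802 = 2.1715 × 0.23198 = 0.50374.

σ_M = 0.50 mag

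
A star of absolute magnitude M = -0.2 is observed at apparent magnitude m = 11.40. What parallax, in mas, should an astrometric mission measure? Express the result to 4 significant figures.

m − M = 11.40 − (-0.2) = 11.60.
d = 10^((m−M)/5 + 1) = 10^3.320 = 2089.3 pc.
p = 1/d = 1/2089.3 = 0.00047863 arcsec = 0.47863 mas.

0.4786 mas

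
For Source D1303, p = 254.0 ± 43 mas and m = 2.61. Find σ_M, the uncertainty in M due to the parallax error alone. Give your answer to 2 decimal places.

M = m − 5 log₁₀ d + 5 = m + 5 log₁₀ p + 5, so ∂M/∂p = 5/(p ln 10).
σ_M = (5/ln 10) · (σ_p/p) = 2.1715 × 43/254.0 = 2.1715 × 0.16929 = 0.36761.

σ_M = 0.37 mag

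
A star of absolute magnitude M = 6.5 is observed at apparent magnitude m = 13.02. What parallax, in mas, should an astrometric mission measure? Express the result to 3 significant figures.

4.97 mas

m − M = 13.02 − 6.5 = 6.52.
d = 10^((m−M)/5 + 1) = 10^2.304 = 201.37 pc.
p = 1/d = 1/201.37 = 0.004966 arcsec = 4.966 mas.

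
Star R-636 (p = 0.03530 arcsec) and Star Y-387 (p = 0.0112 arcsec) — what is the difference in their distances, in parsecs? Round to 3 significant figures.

61.0 pc

d_A = 1/0.03530″ = 28.329 pc; d_B = 1/0.01120″ = 89.286 pc.
|d_B − d_A| = |89.286 − 28.329| = 60.957 pc.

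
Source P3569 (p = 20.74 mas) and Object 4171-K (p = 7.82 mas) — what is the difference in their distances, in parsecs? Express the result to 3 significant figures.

79.7 pc

d_A = 1/0.02074″ = 48.216 pc; d_B = 1/0.007820″ = 127.88 pc.
|d_B − d_A| = |127.88 − 48.216| = 79.664 pc.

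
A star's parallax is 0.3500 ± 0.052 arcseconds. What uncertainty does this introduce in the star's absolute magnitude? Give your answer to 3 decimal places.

M = m − 5 log₁₀ d + 5 = m + 5 log₁₀ p + 5, so ∂M/∂p = 5/(p ln 10).
σ_M = (5/ln 10) · (σ_p/p) = 2.1715 × 0.052/0.3500 = 2.1715 × 0.14857 = 0.32262.

σ_M = 0.323 mag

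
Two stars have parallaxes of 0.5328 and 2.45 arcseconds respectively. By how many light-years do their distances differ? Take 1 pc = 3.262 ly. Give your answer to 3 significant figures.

4.79 ly

d_A = 1/0.5328″ = 1.8769 pc; d_B = 1/2.450″ = 0.40816 pc.
|d_B − d_A| = |0.40816 − 1.8769| = 1.4687 pc = 1.4687 × 3.262 ly = 4.7909 ly.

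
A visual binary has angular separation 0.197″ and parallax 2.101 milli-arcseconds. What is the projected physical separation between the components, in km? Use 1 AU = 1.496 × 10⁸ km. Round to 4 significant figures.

d = 1/p = 1/0.002101″ = 475.96 pc.
At distance d (pc), an angle of θ arcsec spans θ·d AU: s = 0.197 × 475.96 = 93.764 AU.
= 93.764 × 1.496 × 10⁸ km = 1.4027 × 10^10 km.

1.403 × 10^10 km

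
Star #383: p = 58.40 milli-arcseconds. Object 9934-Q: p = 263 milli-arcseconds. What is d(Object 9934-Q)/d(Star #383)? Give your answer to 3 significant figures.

0.222

Since d = 1/p, d_B/d_A = p_A/p_B.
= 58.40 / 263 = 0.22205.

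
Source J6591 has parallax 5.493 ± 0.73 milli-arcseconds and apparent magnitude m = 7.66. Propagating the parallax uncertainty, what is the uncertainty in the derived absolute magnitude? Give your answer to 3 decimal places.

M = m − 5 log₁₀ d + 5 = m + 5 log₁₀ p + 5, so ∂M/∂p = 5/(p ln 10).
σ_M = (5/ln 10) · (σ_p/p) = 2.1715 × 0.73/5.493 = 2.1715 × 0.1329 = 0.28859.

σ_M = 0.289 mag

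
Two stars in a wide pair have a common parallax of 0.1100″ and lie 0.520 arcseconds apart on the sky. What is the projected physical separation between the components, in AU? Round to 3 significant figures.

d = 1/p = 1/0.1100″ = 9.0909 pc.
At distance d (pc), an angle of θ arcsec spans θ·d AU: s = 0.520 × 9.0909 = 4.7273 AU.

4.73 AU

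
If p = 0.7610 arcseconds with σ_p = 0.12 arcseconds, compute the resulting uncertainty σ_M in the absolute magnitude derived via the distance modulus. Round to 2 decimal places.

σ_M = 0.34 mag

M = m − 5 log₁₀ d + 5 = m + 5 log₁₀ p + 5, so ∂M/∂p = 5/(p ln 10).
σ_M = (5/ln 10) · (σ_p/p) = 2.1715 × 0.12/0.7610 = 2.1715 × 0.15769 = 0.34242.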